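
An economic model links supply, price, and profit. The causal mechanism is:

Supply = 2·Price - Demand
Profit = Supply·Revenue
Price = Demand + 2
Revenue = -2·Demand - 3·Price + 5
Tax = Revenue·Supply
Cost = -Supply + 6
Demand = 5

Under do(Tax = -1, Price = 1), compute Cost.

9

Under do(Tax = -1, Price = 1), each intervened variable's structural equation is replaced by its fixed value.
Supply = 2·Price - Demand  [with Price=1, Demand=5]  = -3
Cost = -Supply + 6  [with Supply=-3]  = 9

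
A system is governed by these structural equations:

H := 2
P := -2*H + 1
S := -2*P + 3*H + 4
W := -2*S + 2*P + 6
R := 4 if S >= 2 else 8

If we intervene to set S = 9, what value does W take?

The intervention breaks the incoming arrows to S: S := -2*P + 3*H + 4 no longer applies, and S = 9.
P = -2*H + 1  [with H=2]  = -3
W = -2*S + 2*P + 6  [with S=9, P=-3]  = -18

-18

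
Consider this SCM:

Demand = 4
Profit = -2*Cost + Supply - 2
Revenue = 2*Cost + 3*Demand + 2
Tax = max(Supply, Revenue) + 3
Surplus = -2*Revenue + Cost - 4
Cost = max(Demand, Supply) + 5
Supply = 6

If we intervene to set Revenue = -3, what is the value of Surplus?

The intervention breaks the incoming arrows to Revenue: Revenue = 2*Cost + 3*Demand + 2 no longer applies, and Revenue = -3.
Cost = max(Demand, Supply) + 5  [with Demand=4, Supply=6]  = 11
Surplus = -2*Revenue + Cost - 4  [with Revenue=-3, Cost=11]  = 13

13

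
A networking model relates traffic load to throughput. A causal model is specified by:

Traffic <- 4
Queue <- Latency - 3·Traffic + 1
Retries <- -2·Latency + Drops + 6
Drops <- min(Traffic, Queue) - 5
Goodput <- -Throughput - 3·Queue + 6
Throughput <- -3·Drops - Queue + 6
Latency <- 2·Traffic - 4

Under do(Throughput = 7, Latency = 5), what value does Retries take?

The joint intervention fixes Throughput = 7, Latency = 5, removing each variable's own equation.
Queue = Latency - 3·Traffic + 1  [with Latency=5, Traffic=4]  = -6
Drops = min(Traffic, Queue) - 5  [with Traffic=4, Queue=-6]  = -11
Retries = -2·Latency + Drops + 6  [with Latency=5, Drops=-11]  = -15

-15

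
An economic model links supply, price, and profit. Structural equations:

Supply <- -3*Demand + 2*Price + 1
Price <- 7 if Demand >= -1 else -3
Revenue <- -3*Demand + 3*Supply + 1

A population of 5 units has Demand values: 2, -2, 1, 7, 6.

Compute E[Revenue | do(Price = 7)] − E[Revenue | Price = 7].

14.4

Under do(Price=7), Price's equation is replaced by Price=7 for every unit. Per-unit Revenue: 22, 70, 34, -38, -26. Mean = 12.4.
Observing Price=7 restricts to units where Price's equation naturally yields 7: Demand ∈ {2, 1, 7, 6}. In that subpopulation Revenue = 22, 34, -38, -26, mean -2.
Difference = 12.4 − (-2) = 14.4.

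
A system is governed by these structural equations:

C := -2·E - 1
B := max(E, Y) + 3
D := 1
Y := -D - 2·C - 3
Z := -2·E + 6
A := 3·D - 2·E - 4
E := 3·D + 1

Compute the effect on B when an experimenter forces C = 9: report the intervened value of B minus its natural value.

-10

Under do(C=9), the mechanism C := -2·E - 1 is discarded; C is fixed at 9.
E = 3·D + 1  [with D=1]  = 4
Y = -D - 2·C - 3  [with D=1, C=9]  = -22
B = max(E, Y) + 3  [with E=4, Y=-22]  = 7
Without intervention: E = 3·D + 1  [with D=1]  = 4; C = -2·E - 1  [with E=4]  = -9; Y = -D - 2·C - 3  [with D=1, C=-9]  = 14; B = max(E, Y) + 3  [with E=4, Y=14]  = 17.
Change = 7 − 17 = -10.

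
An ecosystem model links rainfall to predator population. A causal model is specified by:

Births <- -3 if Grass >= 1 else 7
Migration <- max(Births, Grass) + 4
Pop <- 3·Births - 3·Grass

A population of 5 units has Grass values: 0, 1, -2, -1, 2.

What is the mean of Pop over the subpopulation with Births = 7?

Conditioning on Births=7 selects the 3 unit(s) with Grass ∈ {0, -2, -1}. Their Pop values: 21, 27, 24. Mean = 24.

24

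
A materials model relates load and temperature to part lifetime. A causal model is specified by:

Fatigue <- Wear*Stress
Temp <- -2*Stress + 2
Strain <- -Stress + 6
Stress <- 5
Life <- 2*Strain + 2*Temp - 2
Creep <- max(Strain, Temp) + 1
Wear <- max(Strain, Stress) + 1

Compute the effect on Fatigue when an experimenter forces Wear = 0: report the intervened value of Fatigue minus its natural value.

The intervention breaks the incoming arrows to Wear: Wear <- max(Strain, Stress) + 1 no longer applies, and Wear = 0.
Fatigue = Wear*Stress  [with Wear=0, Stress=5]  = 0
Without intervention: Strain = -Stress + 6  [with Stress=5]  = 1; Wear = max(Strain, Stress) + 1  [with Strain=1, Stress=5]  = 6; Fatigue = Wear*Stress  [with Wear=6, Stress=5]  = 30.
Change = 0 − 30 = -30.

-30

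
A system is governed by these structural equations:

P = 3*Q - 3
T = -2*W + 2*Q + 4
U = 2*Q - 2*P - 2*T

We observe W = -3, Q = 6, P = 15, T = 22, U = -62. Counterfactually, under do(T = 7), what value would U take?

-32

Intervening sets T = 7 and removes its equation (T = -2*W + 2*Q + 4).
P = 3*Q - 3  [with Q=6]  = 15
U = 2*Q - 2*P - 2*T  [with Q=6, P=15, T=7]  = -32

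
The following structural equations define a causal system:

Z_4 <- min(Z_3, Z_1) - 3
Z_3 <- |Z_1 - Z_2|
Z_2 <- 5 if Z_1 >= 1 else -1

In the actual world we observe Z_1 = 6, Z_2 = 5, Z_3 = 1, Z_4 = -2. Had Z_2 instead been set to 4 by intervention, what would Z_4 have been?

Under do(Z_2=4), the mechanism Z_2 <- 5 if Z_1 >= 1 else -1 is discarded; Z_2 is fixed at 4.
Z_3 = |Z_1 - Z_2|  [with Z_1=6, Z_2=4]  = 2
Z_4 = min(Z_3, Z_1) - 3  [with Z_3=2, Z_1=6]  = -1

-1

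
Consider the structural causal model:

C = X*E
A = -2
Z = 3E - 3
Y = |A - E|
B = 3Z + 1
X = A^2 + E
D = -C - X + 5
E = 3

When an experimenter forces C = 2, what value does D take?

do(C=2) replaces the equation C = X*E with the constant C = 2.
X = A^2 + E  [with A=-2, E=3]  = 7
D = -C - X + 5  [with C=2, X=7]  = -4

-4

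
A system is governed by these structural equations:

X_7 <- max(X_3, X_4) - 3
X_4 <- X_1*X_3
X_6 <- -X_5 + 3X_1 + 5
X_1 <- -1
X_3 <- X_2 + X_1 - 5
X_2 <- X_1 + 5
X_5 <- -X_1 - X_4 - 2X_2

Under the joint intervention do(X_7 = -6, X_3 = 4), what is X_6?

5

Setting X_7 = -6, X_3 = 4 by intervention discards those variables' equations.
X_2 = X_1 + 5  [with X_1=-1]  = 4
X_4 = X_1*X_3  [with X_1=-1, X_3=4]  = -4
X_5 = -X_1 - X_4 - 2X_2  [with X_1=-1, X_4=-4, X_2=4]  = -3
X_6 = -X_5 + 3X_1 + 5  [with X_5=-3, X_1=-1]  = 5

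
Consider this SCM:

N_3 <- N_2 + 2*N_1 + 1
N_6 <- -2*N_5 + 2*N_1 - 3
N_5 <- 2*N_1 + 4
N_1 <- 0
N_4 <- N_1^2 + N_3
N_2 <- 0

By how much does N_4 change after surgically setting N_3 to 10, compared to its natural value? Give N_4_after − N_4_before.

The intervention breaks the incoming arrows to N_3: N_3 <- N_2 + 2*N_1 + 1 no longer applies, and N_3 = 10.
N_4 = N_1^2 + N_3  [with N_1=0, N_3=10]  = 10
Without intervention: N_3 = N_2 + 2*N_1 + 1  [with N_2=0, N_1=0]  = 1; N_4 = N_1^2 + N_3  [with N_1=0, N_3=1]  = 1.
Change = 10 − 1 = 9.

9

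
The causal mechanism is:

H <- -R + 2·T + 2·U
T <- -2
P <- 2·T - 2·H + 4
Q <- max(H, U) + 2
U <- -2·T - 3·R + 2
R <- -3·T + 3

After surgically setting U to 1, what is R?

Under do(U=1), the mechanism U <- -2·T - 3·R + 2 is discarded; U is fixed at 1.
Since R is not a descendant of the intervened variable, it is unaffected.
R = -3·T + 3  [with T=-2]  = 9

9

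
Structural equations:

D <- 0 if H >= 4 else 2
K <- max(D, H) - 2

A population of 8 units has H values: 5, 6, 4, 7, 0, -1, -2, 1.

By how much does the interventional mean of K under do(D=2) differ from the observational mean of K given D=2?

1.75

do(D=2) breaks D's dependence on H. With D=2 fixed, K across the units is 3, 4, 2, 5, 0, 0, 0, 0, mean 1.75.
E[K|D=2] averages over only the 4 units with D=2 (H = 0, -1, -2, 1): K = 0, 0, 0, 0, mean 0.
Difference = 1.75 − 0 = 1.75.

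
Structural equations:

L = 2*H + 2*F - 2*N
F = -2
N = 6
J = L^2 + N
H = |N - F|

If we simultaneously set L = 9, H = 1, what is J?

The joint intervention fixes L = 9, H = 1, removing each variable's own equation.
J = L^2 + N  [with L=9, N=6]  = 87

87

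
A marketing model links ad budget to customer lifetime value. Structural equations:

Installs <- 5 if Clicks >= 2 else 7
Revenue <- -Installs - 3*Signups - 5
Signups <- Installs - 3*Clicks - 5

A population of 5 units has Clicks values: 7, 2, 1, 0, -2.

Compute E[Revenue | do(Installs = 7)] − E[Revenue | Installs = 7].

Every unit gets Installs=7 under the intervention. Revenue values become 45, 0, -9, -18, -36; E[Revenue|do(Installs=7)] = -3.6.
Conditioning on Installs=7 selects the 3 unit(s) with Clicks ∈ {1, 0, -2}. Their Revenue values: -9, -18, -36. Mean = -21.
Difference = -3.6 − (-21) = 17.4.

17.4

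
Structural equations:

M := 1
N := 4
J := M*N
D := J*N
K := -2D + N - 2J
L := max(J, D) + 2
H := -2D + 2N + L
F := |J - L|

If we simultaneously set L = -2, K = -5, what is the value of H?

-26

Setting L = -2, K = -5 by intervention discards those variables' equations.
J = M*N  [with M=1, N=4]  = 4
D = J*N  [with J=4, N=4]  = 16
H = -2D + 2N + L  [with D=16, N=4, L=-2]  = -26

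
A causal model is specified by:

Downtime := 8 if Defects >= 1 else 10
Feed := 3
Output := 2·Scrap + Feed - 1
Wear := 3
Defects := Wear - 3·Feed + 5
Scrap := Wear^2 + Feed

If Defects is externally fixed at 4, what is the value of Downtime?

8

The intervention breaks the incoming arrows to Defects: Defects := Wear - 3·Feed + 5 no longer applies, and Defects = 4.
Downtime = 8 if Defects >= 1 else 10  [with Defects=4]  = 8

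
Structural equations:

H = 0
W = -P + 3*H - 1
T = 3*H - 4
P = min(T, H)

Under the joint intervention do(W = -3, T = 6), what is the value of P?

Setting W = -3, T = 6 by intervention discards those variables' equations.
P = min(T, H)  [with T=6, H=0]  = 0

0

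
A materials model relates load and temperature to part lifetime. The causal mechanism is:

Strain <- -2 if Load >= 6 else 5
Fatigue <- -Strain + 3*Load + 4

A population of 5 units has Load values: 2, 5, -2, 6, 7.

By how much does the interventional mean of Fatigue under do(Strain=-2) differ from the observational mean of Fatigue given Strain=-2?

-8.7

Every unit gets Strain=-2 under the intervention. Fatigue values become 12, 21, 0, 24, 27; E[Fatigue|do(Strain=-2)] = 16.8.
Observing Strain=-2 restricts to units where Strain's equation naturally yields -2: Load ∈ {6, 7}. In that subpopulation Fatigue = 24, 27, mean 25.5.
Difference = 16.8 − 25.5 = -8.7.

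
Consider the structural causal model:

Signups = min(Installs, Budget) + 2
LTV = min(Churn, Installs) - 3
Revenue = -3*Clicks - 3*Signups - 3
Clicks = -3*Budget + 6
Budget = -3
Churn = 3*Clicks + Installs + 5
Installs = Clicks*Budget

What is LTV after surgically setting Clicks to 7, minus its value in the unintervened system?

24

Under do(Clicks=7), the mechanism Clicks = -3*Budget + 6 is discarded; Clicks is fixed at 7.
Installs = Clicks*Budget  [with Clicks=7, Budget=-3]  = -21
Churn = 3*Clicks + Installs + 5  [with Clicks=7, Installs=-21]  = 5
LTV = min(Churn, Installs) - 3  [with Churn=5, Installs=-21]  = -24
Without intervention: Clicks = -3*Budget + 6  [with Budget=-3]  = 15; Installs = Clicks*Budget  [with Clicks=15, Budget=-3]  = -45; Churn = 3*Clicks + Installs + 5  [with Clicks=15, Installs=-45]  = 5; LTV = min(Churn, Installs) - 3  [with Churn=5, Installs=-45]  = -48.
Change = -24 − (-48) = 24.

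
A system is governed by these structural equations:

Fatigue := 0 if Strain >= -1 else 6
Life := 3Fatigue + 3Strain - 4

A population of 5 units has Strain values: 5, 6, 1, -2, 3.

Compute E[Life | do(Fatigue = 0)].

3.8

do(Fatigue=0) breaks Fatigue's dependence on Strain. With Fatigue=0 fixed, Life across the units is 11, 14, -1, -10, 5, mean 3.8.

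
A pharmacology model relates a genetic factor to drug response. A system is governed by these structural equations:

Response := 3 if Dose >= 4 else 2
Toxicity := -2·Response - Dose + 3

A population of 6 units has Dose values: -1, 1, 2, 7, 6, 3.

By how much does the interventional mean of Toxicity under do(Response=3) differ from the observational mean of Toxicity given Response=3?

The intervention sets Response=3 in all 6 units regardless of Dose. Recomputing Toxicity per unit gives -2, -4, -5, -10, -9, -6; average -6.
E[Toxicity|Response=3] averages over only the 2 units with Response=3 (Dose = 7, 6): Toxicity = -10, -9, mean -9.5.
Difference = -6 − (-9.5) = 3.5.

3.5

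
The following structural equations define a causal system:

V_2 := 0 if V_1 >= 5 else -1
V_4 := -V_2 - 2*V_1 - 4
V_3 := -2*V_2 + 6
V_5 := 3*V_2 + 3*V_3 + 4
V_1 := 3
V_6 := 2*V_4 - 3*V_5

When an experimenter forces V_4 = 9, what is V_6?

Under do(V_4=9), the mechanism V_4 := -V_2 - 2*V_1 - 4 is discarded; V_4 is fixed at 9.
V_2 = 0 if V_1 >= 5 else -1  [with V_1=3]  = -1
V_3 = -2*V_2 + 6  [with V_2=-1]  = 8
V_5 = 3*V_2 + 3*V_3 + 4  [with V_2=-1, V_3=8]  = 25
V_6 = 2*V_4 - 3*V_5  [with V_4=9, V_5=25]  = -57

-57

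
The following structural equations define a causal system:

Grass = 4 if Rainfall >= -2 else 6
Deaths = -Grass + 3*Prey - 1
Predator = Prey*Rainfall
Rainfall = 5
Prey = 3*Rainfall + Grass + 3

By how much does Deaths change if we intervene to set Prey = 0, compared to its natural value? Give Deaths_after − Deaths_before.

do(Prey=0) replaces the equation Prey = 3*Rainfall + Grass + 3 with the constant Prey = 0.
Grass = 4 if Rainfall >= -2 else 6  [with Rainfall=5]  = 4
Deaths = -Grass + 3*Prey - 1  [with Grass=4, Prey=0]  = -5
Without intervention: Grass = 4 if Rainfall >= -2 else 6  [with Rainfall=5]  = 4; Prey = 3*Rainfall + Grass + 3  [with Rainfall=5, Grass=4]  = 22; Deaths = -Grass + 3*Prey - 1  [with Grass=4, Prey=22]  = 61.
Change = -5 − 61 = -66.

-66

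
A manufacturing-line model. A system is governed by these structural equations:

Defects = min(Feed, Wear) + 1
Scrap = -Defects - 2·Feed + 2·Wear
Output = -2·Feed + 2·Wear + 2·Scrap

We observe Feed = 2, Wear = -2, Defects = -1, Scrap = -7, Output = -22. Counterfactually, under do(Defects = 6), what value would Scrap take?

-14

The intervention breaks the incoming arrows to Defects: Defects = min(Feed, Wear) + 1 no longer applies, and Defects = 6.
Scrap = -Defects - 2·Feed + 2·Wear  [with Defects=6, Feed=2, Wear=-2]  = -14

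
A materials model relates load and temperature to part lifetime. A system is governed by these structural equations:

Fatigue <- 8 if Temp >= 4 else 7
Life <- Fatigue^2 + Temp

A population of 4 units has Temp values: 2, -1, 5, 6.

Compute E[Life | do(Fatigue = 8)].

Under do(Fatigue=8), Fatigue's equation is replaced by Fatigue=8 for every unit. Per-unit Life: 66, 63, 69, 70. Mean = 67.

67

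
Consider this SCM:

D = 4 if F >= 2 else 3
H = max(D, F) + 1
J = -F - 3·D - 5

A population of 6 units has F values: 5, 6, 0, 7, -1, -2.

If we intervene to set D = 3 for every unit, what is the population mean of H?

Every unit gets D=3 under the intervention. H values become 6, 7, 4, 8, 4, 4; E[H|do(D=3)] = 5.5.

5.5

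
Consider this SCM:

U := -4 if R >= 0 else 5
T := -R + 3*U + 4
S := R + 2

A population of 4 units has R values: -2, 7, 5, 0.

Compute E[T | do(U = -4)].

Under do(U=-4), U's equation is replaced by U=-4 for every unit. Per-unit T: -6, -15, -13, -8. Mean = -10.5.

-10.5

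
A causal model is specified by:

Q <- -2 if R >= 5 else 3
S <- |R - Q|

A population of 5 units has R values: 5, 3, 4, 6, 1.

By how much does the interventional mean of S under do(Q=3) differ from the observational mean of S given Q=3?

Under do(Q=3), Q's equation is replaced by Q=3 for every unit. Per-unit S: 2, 0, 1, 3, 2. Mean = 1.6.
Observing Q=3 restricts to units where Q's equation naturally yields 3: R ∈ {3, 4, 1}. In that subpopulation S = 0, 1, 2, mean 1.
Difference = 1.6 − 1 = 0.6.

0.6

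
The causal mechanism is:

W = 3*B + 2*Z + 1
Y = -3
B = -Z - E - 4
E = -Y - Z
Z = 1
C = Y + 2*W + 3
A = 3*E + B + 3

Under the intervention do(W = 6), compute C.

The intervention breaks the incoming arrows to W: W = 3*B + 2*Z + 1 no longer applies, and W = 6.
C = Y + 2*W + 3  [with Y=-3, W=6]  = 12

12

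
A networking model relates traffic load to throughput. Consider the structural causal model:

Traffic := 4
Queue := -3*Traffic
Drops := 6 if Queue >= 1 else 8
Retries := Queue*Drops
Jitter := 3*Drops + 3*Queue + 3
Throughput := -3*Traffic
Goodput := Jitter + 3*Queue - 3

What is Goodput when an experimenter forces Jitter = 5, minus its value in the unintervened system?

14

Under do(Jitter=5), the mechanism Jitter := 3*Drops + 3*Queue + 3 is discarded; Jitter is fixed at 5.
Queue = -3*Traffic  [with Traffic=4]  = -12
Goodput = Jitter + 3*Queue - 3  [with Jitter=5, Queue=-12]  = -34
Without intervention: Queue = -3*Traffic  [with Traffic=4]  = -12; Drops = 6 if Queue >= 1 else 8  [with Queue=-12]  = 8; Jitter = 3*Drops + 3*Queue + 3  [with Drops=8, Queue=-12]  = -9; Goodput = Jitter + 3*Queue - 3  [with Jitter=-9, Queue=-12]  = -48.
Change = -34 − (-48) = 14.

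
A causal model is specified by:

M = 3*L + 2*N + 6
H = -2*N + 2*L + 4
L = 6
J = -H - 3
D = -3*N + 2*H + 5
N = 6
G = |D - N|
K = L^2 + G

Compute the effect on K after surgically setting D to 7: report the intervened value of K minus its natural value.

do(D=7) replaces the equation D = -3*N + 2*H + 5 with the constant D = 7.
G = |D - N|  [with D=7, N=6]  = 1
K = L^2 + G  [with L=6, G=1]  = 37
Without intervention: H = -2*N + 2*L + 4  [with N=6, L=6]  = 4; D = -3*N + 2*H + 5  [with N=6, H=4]  = -5; G = |D - N|  [with D=-5, N=6]  = 11; K = L^2 + G  [with L=6, G=11]  = 47.
Change = 37 − 47 = -10.

-10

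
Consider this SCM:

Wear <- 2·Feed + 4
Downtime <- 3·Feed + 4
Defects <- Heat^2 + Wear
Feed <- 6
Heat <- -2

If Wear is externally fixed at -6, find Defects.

-2

The intervention breaks the incoming arrows to Wear: Wear <- 2·Feed + 4 no longer applies, and Wear = -6.
Defects = Heat^2 + Wear  [with Heat=-2, Wear=-6]  = -2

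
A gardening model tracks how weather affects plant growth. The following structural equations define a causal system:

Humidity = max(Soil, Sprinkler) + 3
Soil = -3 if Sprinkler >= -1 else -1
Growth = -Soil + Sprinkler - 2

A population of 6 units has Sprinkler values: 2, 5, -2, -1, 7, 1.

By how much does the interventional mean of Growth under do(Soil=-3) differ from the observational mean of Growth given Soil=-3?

Under do(Soil=-3), Soil's equation is replaced by Soil=-3 for every unit. Per-unit Growth: 3, 6, -1, 0, 8, 2. Mean = 3.
Conditioning on Soil=-3 selects the 5 unit(s) with Sprinkler ∈ {2, 5, -1, 7, 1}. Their Growth values: 3, 6, 0, 8, 2. Mean = 3.8.
Difference = 3 − 3.8 = -0.8.

-0.8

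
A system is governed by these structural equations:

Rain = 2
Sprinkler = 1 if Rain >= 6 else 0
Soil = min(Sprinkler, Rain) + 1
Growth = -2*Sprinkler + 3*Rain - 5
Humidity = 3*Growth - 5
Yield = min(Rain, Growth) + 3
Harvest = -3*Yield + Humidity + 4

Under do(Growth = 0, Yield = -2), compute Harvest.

Setting Growth = 0, Yield = -2 by intervention discards those variables' equations.
Humidity = 3*Growth - 5  [with Growth=0]  = -5
Harvest = -3*Yield + Humidity + 4  [with Yield=-2, Humidity=-5]  = 5

5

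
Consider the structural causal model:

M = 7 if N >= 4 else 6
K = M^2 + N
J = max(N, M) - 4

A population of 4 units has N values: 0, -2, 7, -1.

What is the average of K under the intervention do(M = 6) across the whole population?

37

Under do(M=6), M's equation is replaced by M=6 for every unit. Per-unit K: 36, 34, 43, 35. Mean = 37.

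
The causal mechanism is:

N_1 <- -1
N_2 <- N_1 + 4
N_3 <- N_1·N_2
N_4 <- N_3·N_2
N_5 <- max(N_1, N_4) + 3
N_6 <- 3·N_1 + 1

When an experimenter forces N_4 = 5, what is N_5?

Intervening sets N_4 = 5 and removes its equation (N_4 <- N_3·N_2).
N_5 = max(N_1, N_4) + 3  [with N_1=-1, N_4=5]  = 8

8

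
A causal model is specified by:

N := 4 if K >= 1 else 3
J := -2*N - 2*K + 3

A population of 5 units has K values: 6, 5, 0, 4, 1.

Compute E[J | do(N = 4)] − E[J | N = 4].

1.6

do(N=4) breaks N's dependence on K. With N=4 fixed, J across the units is -17, -15, -5, -13, -7, mean -11.4.
E[J|N=4] averages over only the 4 units with N=4 (K = 6, 5, 4, 1): J = -17, -15, -13, -7, mean -13.
Difference = -11.4 − (-13) = 1.6.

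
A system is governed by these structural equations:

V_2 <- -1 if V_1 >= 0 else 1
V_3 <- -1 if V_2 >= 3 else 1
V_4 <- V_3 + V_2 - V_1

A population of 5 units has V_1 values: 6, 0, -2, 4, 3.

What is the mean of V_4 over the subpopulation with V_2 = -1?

E[V_4|V_2=-1] averages over only the 4 units with V_2=-1 (V_1 = 6, 0, 4, 3): V_4 = -6, 0, -4, -3, mean -3.25.

-3.25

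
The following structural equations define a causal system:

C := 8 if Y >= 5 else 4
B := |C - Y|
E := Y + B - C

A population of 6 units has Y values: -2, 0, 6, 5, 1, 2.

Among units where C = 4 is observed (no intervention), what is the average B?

E[B|C=4] averages over only the 4 units with C=4 (Y = -2, 0, 1, 2): B = 6, 4, 3, 2, mean 3.75.

3.75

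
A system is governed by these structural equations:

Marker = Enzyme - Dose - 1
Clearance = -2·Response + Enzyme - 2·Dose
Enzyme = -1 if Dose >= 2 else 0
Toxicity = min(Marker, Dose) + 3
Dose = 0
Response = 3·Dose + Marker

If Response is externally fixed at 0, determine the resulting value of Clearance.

Under do(Response=0), the mechanism Response = 3·Dose + Marker is discarded; Response is fixed at 0.
Enzyme = -1 if Dose >= 2 else 0  [with Dose=0]  = 0
Clearance = -2·Response + Enzyme - 2·Dose  [with Response=0, Enzyme=0, Dose=0]  = 0

0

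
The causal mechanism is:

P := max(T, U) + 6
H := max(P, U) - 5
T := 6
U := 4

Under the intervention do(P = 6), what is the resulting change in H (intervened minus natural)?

The intervention breaks the incoming arrows to P: P := max(T, U) + 6 no longer applies, and P = 6.
H = max(P, U) - 5  [with P=6, U=4]  = 1
Without intervention: P = max(T, U) + 6  [with T=6, U=4]  = 12; H = max(P, U) - 5  [with P=12, U=4]  = 7.
Change = 1 − 7 = -6.

-6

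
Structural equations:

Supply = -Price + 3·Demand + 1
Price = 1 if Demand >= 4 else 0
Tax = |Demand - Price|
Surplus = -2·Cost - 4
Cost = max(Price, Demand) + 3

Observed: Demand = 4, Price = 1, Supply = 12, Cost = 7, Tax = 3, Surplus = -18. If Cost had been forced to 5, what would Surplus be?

-14

Under do(Cost=5), the mechanism Cost = max(Price, Demand) + 3 is discarded; Cost is fixed at 5.
Surplus = -2·Cost - 4  [with Cost=5]  = -14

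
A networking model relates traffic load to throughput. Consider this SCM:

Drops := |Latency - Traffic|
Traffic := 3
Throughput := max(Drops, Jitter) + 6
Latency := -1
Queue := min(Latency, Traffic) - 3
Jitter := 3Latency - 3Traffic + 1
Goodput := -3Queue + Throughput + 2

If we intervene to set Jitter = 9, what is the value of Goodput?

Under do(Jitter=9), the mechanism Jitter := 3Latency - 3Traffic + 1 is discarded; Jitter is fixed at 9.
Queue = min(Latency, Traffic) - 3  [with Latency=-1, Traffic=3]  = -4
Drops = |Latency - Traffic|  [with Latency=-1, Traffic=3]  = 4
Throughput = max(Drops, Jitter) + 6  [with Drops=4, Jitter=9]  = 15
Goodput = -3Queue + Throughput + 2  [with Queue=-4, Throughput=15]  = 29

29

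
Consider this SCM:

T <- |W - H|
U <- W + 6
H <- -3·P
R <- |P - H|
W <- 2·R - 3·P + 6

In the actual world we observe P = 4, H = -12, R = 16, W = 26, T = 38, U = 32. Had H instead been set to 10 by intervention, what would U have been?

12

Under do(H=10), the mechanism H <- -3·P is discarded; H is fixed at 10.
R = |P - H|  [with P=4, H=10]  = 6
W = 2·R - 3·P + 6  [with R=6, P=4]  = 6
U = W + 6  [with W=6]  = 12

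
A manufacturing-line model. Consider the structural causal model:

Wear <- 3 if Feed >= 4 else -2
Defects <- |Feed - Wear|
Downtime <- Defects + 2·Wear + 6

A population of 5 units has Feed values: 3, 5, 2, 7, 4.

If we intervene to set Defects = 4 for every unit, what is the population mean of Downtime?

12

do(Defects=4) breaks Defects's dependence on Feed. With Defects=4 fixed, Downtime across the units is 6, 16, 6, 16, 16, mean 12.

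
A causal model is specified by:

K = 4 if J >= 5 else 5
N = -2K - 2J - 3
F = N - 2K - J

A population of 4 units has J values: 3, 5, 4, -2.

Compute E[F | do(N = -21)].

-33

Every unit gets N=-21 under the intervention. F values become -34, -34, -35, -29; E[F|do(N=-21)] = -33.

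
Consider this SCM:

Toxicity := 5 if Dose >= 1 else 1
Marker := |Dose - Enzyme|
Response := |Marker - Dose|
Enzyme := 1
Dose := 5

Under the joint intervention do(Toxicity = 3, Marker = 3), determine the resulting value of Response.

Under do(Toxicity = 3, Marker = 3), each intervened variable's structural equation is replaced by its fixed value.
Response = |Marker - Dose|  [with Marker=3, Dose=5]  = 2

2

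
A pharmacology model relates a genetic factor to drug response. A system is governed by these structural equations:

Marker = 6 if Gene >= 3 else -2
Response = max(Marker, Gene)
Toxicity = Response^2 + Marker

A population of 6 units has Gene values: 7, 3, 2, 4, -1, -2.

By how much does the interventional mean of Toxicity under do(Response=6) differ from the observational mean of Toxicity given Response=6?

Every unit gets Response=6 under the intervention. Toxicity values become 42, 42, 34, 42, 34, 34; E[Toxicity|do(Response=6)] = 38.
Observing Response=6 restricts to units where Response's equation naturally yields 6: Gene ∈ {3, 4}. In that subpopulation Toxicity = 42, 42, mean 42.
Difference = 38 − 42 = -4.

-4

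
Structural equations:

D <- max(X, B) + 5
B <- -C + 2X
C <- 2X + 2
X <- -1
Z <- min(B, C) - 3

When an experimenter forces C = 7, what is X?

Under do(C=7), the mechanism C <- 2X + 2 is discarded; C is fixed at 7.
X is not downstream of the intervention, so its value is determined by the original equations.

-1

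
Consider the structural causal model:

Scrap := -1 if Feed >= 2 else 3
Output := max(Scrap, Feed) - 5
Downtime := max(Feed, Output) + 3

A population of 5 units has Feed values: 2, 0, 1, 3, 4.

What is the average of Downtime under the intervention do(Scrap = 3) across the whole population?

do(Scrap=3) breaks Scrap's dependence on Feed. With Scrap=3 fixed, Downtime across the units is 5, 3, 4, 6, 7, mean 5.

5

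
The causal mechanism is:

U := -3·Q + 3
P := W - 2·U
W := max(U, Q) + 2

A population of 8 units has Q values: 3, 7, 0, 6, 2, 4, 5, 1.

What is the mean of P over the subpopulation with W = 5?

8

E[P|W=5] averages over only the 2 units with W=5 (Q = 3, 0): P = 17, -1, mean 8.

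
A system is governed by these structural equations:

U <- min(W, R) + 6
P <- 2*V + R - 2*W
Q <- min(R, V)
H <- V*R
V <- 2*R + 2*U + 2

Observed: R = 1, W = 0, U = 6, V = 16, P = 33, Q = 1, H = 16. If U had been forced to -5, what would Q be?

The intervention breaks the incoming arrows to U: U <- min(W, R) + 6 no longer applies, and U = -5.
V = 2*R + 2*U + 2  [with R=1, U=-5]  = -6
Q = min(R, V)  [with R=1, V=-6]  = -6

-6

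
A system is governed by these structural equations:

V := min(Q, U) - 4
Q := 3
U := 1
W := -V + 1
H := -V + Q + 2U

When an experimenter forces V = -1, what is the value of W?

The intervention breaks the incoming arrows to V: V := min(Q, U) - 4 no longer applies, and V = -1.
W = -V + 1  [with V=-1]  = 2

2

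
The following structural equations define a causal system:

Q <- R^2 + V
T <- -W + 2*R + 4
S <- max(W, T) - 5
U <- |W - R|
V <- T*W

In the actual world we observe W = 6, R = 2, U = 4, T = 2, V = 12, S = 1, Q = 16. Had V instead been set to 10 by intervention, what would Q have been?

Under do(V=10), the mechanism V <- T*W is discarded; V is fixed at 10.
Q = R^2 + V  [with R=2, V=10]  = 14

14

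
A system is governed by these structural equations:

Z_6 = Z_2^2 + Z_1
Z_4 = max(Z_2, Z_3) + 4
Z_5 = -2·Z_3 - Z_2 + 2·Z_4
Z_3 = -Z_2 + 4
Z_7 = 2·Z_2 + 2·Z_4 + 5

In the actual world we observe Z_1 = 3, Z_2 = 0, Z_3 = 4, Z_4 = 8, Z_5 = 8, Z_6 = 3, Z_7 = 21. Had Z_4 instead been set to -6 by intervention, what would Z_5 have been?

-20

Intervening sets Z_4 = -6 and removes its equation (Z_4 = max(Z_2, Z_3) + 4).
Z_3 = -Z_2 + 4  [with Z_2=0]  = 4
Z_5 = -2·Z_3 - Z_2 + 2·Z_4  [with Z_3=4, Z_2=0, Z_4=-6]  = -20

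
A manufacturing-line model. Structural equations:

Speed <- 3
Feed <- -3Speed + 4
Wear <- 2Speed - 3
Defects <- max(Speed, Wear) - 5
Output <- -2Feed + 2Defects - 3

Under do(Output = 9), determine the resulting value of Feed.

-5

Under do(Output=9), the mechanism Output <- -2Feed + 2Defects - 3 is discarded; Output is fixed at 9.
No directed path runs from Output to Feed, so Feed keeps its natural value.
Feed = -3Speed + 4  [with Speed=3]  = -5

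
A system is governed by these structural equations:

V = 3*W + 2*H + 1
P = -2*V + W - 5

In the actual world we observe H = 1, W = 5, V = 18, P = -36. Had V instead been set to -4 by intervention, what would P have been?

The intervention breaks the incoming arrows to V: V = 3*W + 2*H + 1 no longer applies, and V = -4.
P = -2*V + W - 5  [with V=-4, W=5]  = 8

8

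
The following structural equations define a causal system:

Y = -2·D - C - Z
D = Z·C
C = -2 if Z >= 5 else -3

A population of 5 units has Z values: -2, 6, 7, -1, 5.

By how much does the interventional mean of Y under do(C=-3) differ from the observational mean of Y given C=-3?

Under do(C=-3), C's equation is replaced by C=-3 for every unit. Per-unit Y: -7, 33, 38, -2, 28. Mean = 18.
Conditioning on C=-3 selects the 2 unit(s) with Z ∈ {-2, -1}. Their Y values: -7, -2. Mean = -4.5.
Difference = 18 − (-4.5) = 22.5.

22.5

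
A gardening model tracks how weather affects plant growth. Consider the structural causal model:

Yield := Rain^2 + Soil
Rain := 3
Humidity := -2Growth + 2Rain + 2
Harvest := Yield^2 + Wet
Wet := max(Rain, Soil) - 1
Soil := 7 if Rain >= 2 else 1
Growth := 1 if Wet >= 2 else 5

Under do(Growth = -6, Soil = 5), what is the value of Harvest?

Under do(Growth = -6, Soil = 5), each intervened variable's structural equation is replaced by its fixed value.
Wet = max(Rain, Soil) - 1  [with Rain=3, Soil=5]  = 4
Yield = Rain^2 + Soil  [with Rain=3, Soil=5]  = 14
Harvest = Yield^2 + Wet  [with Yield=14, Wet=4]  = 200

200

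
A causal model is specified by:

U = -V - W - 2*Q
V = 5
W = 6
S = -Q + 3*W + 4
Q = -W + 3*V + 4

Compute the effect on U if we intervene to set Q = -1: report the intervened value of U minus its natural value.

do(Q=-1) replaces the equation Q = -W + 3*V + 4 with the constant Q = -1.
U = -V - W - 2*Q  [with V=5, W=6, Q=-1]  = -9
Without intervention: Q = -W + 3*V + 4  [with W=6, V=5]  = 13; U = -V - W - 2*Q  [with V=5, W=6, Q=13]  = -37.
Change = -9 − (-37) = 28.

28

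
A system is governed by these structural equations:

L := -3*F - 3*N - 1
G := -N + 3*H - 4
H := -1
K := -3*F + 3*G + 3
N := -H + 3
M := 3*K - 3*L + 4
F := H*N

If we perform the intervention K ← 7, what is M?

Intervening sets K = 7 and removes its equation (K := -3*F + 3*G + 3).
N = -H + 3  [with H=-1]  = 4
F = H*N  [with H=-1, N=4]  = -4
L = -3*F - 3*N - 1  [with F=-4, N=4]  = -1
M = 3*K - 3*L + 4  [with K=7, L=-1]  = 28

28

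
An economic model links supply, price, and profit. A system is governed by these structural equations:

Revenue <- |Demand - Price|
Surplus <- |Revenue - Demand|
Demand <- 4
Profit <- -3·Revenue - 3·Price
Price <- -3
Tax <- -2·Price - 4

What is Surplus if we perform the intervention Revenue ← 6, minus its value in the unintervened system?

The intervention breaks the incoming arrows to Revenue: Revenue <- |Demand - Price| no longer applies, and Revenue = 6.
Surplus = |Revenue - Demand|  [with Revenue=6, Demand=4]  = 2
Without intervention: Revenue = |Demand - Price|  [with Demand=4, Price=-3]  = 7; Surplus = |Revenue - Demand|  [with Revenue=7, Demand=4]  = 3.
Change = 2 − 3 = -1.

-1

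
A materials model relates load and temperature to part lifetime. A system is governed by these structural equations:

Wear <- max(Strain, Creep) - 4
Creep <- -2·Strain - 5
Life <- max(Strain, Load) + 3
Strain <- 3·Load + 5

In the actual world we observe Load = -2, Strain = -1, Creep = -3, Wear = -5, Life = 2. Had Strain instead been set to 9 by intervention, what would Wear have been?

Under do(Strain=9), the mechanism Strain <- 3·Load + 5 is discarded; Strain is fixed at 9.
Creep = -2·Strain - 5  [with Strain=9]  = -23
Wear = max(Strain, Creep) - 4  [with Strain=9, Creep=-23]  = 5

5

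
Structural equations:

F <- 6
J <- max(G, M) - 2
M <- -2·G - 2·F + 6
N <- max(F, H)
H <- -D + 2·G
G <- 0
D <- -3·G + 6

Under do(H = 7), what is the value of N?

7

Intervening sets H = 7 and removes its equation (H <- -D + 2·G).
N = max(F, H)  [with F=6, H=7]  = 7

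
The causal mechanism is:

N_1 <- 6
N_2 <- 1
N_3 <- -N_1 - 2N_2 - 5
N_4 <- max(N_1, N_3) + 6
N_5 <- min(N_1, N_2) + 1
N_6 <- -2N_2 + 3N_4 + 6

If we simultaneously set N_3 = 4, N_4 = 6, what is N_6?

Setting N_3 = 4, N_4 = 6 by intervention discards those variables' equations.
N_6 = -2N_2 + 3N_4 + 6  [with N_2=1, N_4=6]  = 22

22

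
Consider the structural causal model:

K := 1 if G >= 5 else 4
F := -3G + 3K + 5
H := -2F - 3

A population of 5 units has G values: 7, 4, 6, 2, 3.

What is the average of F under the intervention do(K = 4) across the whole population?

Under do(K=4), K's equation is replaced by K=4 for every unit. Per-unit F: -4, 5, -1, 11, 8. Mean = 3.8.

3.8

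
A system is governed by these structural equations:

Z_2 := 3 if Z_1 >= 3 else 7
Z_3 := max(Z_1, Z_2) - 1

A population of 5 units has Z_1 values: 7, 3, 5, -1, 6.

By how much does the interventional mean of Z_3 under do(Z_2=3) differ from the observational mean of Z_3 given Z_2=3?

Every unit gets Z_2=3 under the intervention. Z_3 values become 6, 2, 4, 2, 5; E[Z_3|do(Z_2=3)] = 3.8.
Observing Z_2=3 restricts to units where Z_2's equation naturally yields 3: Z_1 ∈ {7, 3, 5, 6}. In that subpopulation Z_3 = 6, 2, 4, 5, mean 4.25.
Difference = 3.8 − 4.25 = -0.45.

-0.45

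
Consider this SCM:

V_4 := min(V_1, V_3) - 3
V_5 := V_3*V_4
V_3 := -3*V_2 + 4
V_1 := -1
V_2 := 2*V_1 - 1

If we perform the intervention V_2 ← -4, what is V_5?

-64

do(V_2=-4) replaces the equation V_2 := 2*V_1 - 1 with the constant V_2 = -4.
V_3 = -3*V_2 + 4  [with V_2=-4]  = 16
V_4 = min(V_1, V_3) - 3  [with V_1=-1, V_3=16]  = -4
V_5 = V_3*V_4  [with V_3=16, V_4=-4]  = -64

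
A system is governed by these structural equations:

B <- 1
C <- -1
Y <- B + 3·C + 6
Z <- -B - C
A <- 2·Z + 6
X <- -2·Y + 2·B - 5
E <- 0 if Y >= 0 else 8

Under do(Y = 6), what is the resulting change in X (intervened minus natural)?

-4

The intervention breaks the incoming arrows to Y: Y <- B + 3·C + 6 no longer applies, and Y = 6.
X = -2·Y + 2·B - 5  [with Y=6, B=1]  = -15
Without intervention: Y = B + 3·C + 6  [with B=1, C=-1]  = 4; X = -2·Y + 2·B - 5  [with Y=4, B=1]  = -11.
Change = -15 − (-11) = -4.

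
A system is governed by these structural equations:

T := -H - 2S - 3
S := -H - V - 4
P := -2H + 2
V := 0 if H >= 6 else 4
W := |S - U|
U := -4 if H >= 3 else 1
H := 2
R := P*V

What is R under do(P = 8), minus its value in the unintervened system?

40

Intervening sets P = 8 and removes its equation (P := -2H + 2).
V = 0 if H >= 6 else 4  [with H=2]  = 4
R = P*V  [with P=8, V=4]  = 32
Without intervention: V = 0 if H >= 6 else 4  [with H=2]  = 4; P = -2H + 2  [with H=2]  = -2; R = P*V  [with P=-2, V=4]  = -8.
Change = 32 − (-8) = 40.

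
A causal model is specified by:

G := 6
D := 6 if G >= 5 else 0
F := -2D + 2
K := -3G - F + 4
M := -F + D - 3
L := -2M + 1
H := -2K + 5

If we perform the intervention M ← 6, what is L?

The intervention breaks the incoming arrows to M: M := -F + D - 3 no longer applies, and M = 6.
L = -2M + 1  [with M=6]  = -11

-11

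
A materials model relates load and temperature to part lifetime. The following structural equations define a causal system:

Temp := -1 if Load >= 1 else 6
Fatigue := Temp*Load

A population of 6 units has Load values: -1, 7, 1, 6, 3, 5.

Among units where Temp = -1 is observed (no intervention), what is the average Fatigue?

E[Fatigue|Temp=-1] averages over only the 5 units with Temp=-1 (Load = 7, 1, 6, 3, 5): Fatigue = -7, -1, -6, -3, -5, mean -4.4.

-4.4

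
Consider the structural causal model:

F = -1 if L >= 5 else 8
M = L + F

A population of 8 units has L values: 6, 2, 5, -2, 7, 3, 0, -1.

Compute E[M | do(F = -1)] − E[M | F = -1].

do(F=-1) breaks F's dependence on L. With F=-1 fixed, M across the units is 5, 1, 4, -3, 6, 2, -1, -2, mean 1.5.
Observing F=-1 restricts to units where F's equation naturally yields -1: L ∈ {6, 5, 7}. In that subpopulation M = 5, 4, 6, mean 5.
Difference = 1.5 − 5 = -3.5.

-3.5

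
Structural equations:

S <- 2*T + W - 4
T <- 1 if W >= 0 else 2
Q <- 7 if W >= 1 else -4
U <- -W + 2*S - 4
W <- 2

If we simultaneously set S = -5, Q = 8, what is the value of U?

The joint intervention fixes S = -5, Q = 8, removing each variable's own equation.
U = -W + 2*S - 4  [with W=2, S=-5]  = -16

-16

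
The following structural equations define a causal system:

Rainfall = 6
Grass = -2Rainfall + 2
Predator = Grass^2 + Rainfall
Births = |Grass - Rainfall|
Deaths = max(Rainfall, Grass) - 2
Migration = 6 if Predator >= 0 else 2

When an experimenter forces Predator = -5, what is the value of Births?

16

The intervention breaks the incoming arrows to Predator: Predator = Grass^2 + Rainfall no longer applies, and Predator = -5.
Births is not downstream of the intervention, so its value is determined by the original equations.
Grass = -2Rainfall + 2  [with Rainfall=6]  = -10
Births = |Grass - Rainfall|  [with Grass=-10, Rainfall=6]  = 16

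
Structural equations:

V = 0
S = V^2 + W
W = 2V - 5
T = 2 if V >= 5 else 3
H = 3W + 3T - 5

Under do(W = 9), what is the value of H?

31

The intervention breaks the incoming arrows to W: W = 2V - 5 no longer applies, and W = 9.
T = 2 if V >= 5 else 3  [with V=0]  = 3
H = 3W + 3T - 5  [with W=9, T=3]  = 31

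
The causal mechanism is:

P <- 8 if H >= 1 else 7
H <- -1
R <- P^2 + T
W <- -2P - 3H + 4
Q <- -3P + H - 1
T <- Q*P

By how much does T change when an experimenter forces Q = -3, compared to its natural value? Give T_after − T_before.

140

Intervening sets Q = -3 and removes its equation (Q <- -3P + H - 1).
P = 8 if H >= 1 else 7  [with H=-1]  = 7
T = Q*P  [with Q=-3, P=7]  = -21
Without intervention: P = 8 if H >= 1 else 7  [with H=-1]  = 7; Q = -3P + H - 1  [with P=7, H=-1]  = -23; T = Q*P  [with Q=-23, P=7]  = -161.
Change = -21 − (-161) = 140.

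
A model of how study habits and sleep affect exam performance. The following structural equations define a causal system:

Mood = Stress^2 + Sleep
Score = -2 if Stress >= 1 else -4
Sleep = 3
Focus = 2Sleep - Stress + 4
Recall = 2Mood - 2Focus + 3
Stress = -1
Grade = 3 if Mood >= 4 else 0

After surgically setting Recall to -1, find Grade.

Intervening sets Recall = -1 and removes its equation (Recall = 2Mood - 2Focus + 3).
No directed path runs from Recall to Grade, so Grade keeps its natural value.
Mood = Stress^2 + Sleep  [with Stress=-1, Sleep=3]  = 4
Grade = 3 if Mood >= 4 else 0  [with Mood=4]  = 3

3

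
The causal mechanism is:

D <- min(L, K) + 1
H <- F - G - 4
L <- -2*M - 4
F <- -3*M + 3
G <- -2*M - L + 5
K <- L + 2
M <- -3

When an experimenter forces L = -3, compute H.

do(L=-3) replaces the equation L <- -2*M - 4 with the constant L = -3.
G = -2*M - L + 5  [with M=-3, L=-3]  = 14
F = -3*M + 3  [with M=-3]  = 12
H = F - G - 4  [with F=12, G=14]  = -6

-6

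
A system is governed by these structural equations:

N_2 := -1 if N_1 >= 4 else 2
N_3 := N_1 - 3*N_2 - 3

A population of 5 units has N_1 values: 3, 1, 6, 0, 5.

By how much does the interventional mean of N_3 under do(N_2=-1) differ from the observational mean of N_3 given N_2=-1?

do(N_2=-1) breaks N_2's dependence on N_1. With N_2=-1 fixed, N_3 across the units is 3, 1, 6, 0, 5, mean 3.
Conditioning on N_2=-1 selects the 2 unit(s) with N_1 ∈ {6, 5}. Their N_3 values: 6, 5. Mean = 5.5.
Difference = 3 − 5.5 = -2.5.

-2.5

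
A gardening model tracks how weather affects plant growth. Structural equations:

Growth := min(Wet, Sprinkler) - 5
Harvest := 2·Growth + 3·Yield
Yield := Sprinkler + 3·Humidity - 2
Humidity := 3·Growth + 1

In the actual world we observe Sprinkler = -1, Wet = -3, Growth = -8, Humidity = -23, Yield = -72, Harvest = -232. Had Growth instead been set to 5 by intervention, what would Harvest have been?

145

The intervention breaks the incoming arrows to Growth: Growth := min(Wet, Sprinkler) - 5 no longer applies, and Growth = 5.
Humidity = 3·Growth + 1  [with Growth=5]  = 16
Yield = Sprinkler + 3·Humidity - 2  [with Sprinkler=-1, Humidity=16]  = 45
Harvest = 2·Growth + 3·Yield  [with Growth=5, Yield=45]  = 145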